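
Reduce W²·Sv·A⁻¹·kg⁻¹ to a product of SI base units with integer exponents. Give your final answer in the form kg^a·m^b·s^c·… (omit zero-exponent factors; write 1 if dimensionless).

kg·m⁶·s⁻⁸·A⁻¹

W = kg·m²·s⁻³.
So W² = kg²·m⁴·s⁻⁶.
Sv = m²·s⁻².
Combining: W²·Sv·A⁻¹·kg⁻¹ = (kg²·m⁴·s⁻⁶) · (m²·s⁻²) · A⁻¹ · kg⁻¹ = kg·m⁶·s⁻⁸·A⁻¹.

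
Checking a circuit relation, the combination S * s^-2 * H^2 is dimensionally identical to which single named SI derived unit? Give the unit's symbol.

Ω

S = 1/Ω (conductance is reciprocal resistance),
    = kg⁻¹·m⁻²·s³·A².
H = Wb/A (inductance = flux per current),
    = kg·m²·s⁻²·A⁻².
So H² = kg²·m⁴·s⁻⁴·A⁻⁴.
Combining: S·s⁻²·H² = (kg⁻¹·m⁻²·s³·A²) · s⁻² · (kg²·m⁴·s⁻⁴·A⁻⁴) = kg·m²·s⁻³·A⁻².
kg·m²·s⁻³·A⁻² is the base-SI form of the ohm.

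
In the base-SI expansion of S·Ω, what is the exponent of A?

0

S = 1/Ω (conductance is reciprocal resistance),
    = kg⁻¹·m⁻²·s³·A².
Ω = V/A (resistance = voltage per current),
    = kg·m²·s⁻³·A⁻².
Combining: S·Ω = (kg⁻¹·m⁻²·s³·A²) · (kg·m²·s⁻³·A⁻²) = 1.
The exponent of A is 0.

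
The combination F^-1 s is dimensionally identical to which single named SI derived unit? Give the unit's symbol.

Ω

F = kg⁻¹·m⁻²·s⁴·A².
So F⁻¹ = kg·m²·s⁻⁴·A⁻².
Combining: F⁻¹·s = (kg·m²·s⁻⁴·A⁻²) · s = kg·m²·s⁻³·A⁻².
kg·m²·s⁻³·A⁻² is the base-SI form of the ohm.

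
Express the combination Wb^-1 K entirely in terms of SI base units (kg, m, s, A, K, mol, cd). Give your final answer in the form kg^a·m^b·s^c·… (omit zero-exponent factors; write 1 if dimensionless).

Wb = kg·m²·s⁻²·A⁻¹.
So Wb⁻¹ = kg⁻¹·m⁻²·s²·A.
Combining: Wb⁻¹·K = (kg⁻¹·m⁻²·s²·A) · K = kg⁻¹·m⁻²·s²·A·K.

kg⁻¹·m⁻²·s²·A·K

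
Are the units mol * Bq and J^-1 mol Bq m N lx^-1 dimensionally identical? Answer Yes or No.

No

Left side:
  Bq = 1/s = s⁻¹ (activity is decays per second).
  Combining: mol·Bq = mol · s⁻¹ = s⁻¹·mol.
Right side:
  J = N·m (work = force × distance),
      = kg·m²·s⁻².
  So J⁻¹ = kg⁻¹·m⁻²·s².
  Bq = 1/s = s⁻¹ (activity is decays per second).
  N = kg·m/s² = kg·m·s⁻² (force = mass × acceleration).
  lx = lm/m² (illuminance = luminous flux per area),
      = m⁻²·cd.
  So lx⁻¹ = m²·cd⁻¹.
  Combining: J⁻¹·mol·Bq·m·N·lx⁻¹ = (kg⁻¹·m⁻²·s²) · mol · s⁻¹ · m · (kg·m·s⁻²) · (m²·cd⁻¹) = m²·s⁻¹·mol·cd⁻¹.
Left is s⁻¹·mol; right is m²·s⁻¹·mol·cd⁻¹ — different.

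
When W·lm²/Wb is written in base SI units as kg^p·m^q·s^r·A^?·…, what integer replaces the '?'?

1

W = kg·m²·s⁻³.
Wb = kg·m²·s⁻²·A⁻¹.
So Wb⁻¹ = kg⁻¹·m⁻²·s²·A.
lm = cd.
So lm² = cd².
Combining: W·Wb⁻¹·lm² = (kg·m²·s⁻³) · (kg⁻¹·m⁻²·s²·A) · cd² = s⁻¹·A·cd².
The exponent of A is 1.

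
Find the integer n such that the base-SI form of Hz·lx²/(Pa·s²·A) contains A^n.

-1

Pa = N/m² (pressure = force per area),
    = kg·m⁻¹·s⁻².
So Pa⁻¹ = kg⁻¹·m·s².
Hz = 1/s = s⁻¹ (frequency is cycles per second).
lx = lm/m² (illuminance = luminous flux per area),
    = m⁻²·cd.
So lx² = m⁻⁴·cd².
Combining: Pa⁻¹·Hz·lx²·s⁻²·A⁻¹ = (kg⁻¹·m·s²) · s⁻¹ · (m⁻⁴·cd²) · s⁻² · A⁻¹ = kg⁻¹·m⁻³·s⁻¹·A⁻¹·cd².
The exponent of A is -1.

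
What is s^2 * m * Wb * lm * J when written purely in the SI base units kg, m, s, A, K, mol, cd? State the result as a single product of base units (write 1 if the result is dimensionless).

Wb = V·s (flux: a volt is a weber per second),
    = kg·m²·s⁻²·A⁻¹.
lm = cd·sr = cd (luminous flux; sr is dimensionless).
J = N·m (work = force × distance),
    = kg·m²·s⁻².
Combining: s²·m·Wb·lm·J = s² · m · (kg·m²·s⁻²·A⁻¹) · cd · (kg·m²·s⁻²) = kg²·m⁵·s⁻²·A⁻¹·cd.

kg²·m⁵·s⁻²·A⁻¹·cd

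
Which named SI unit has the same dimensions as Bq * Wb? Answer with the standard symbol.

Bq = 1/s = s⁻¹ (activity is decays per second).
Wb = V·s (flux: a volt is a weber per second),
    = kg·m²·s⁻²·A⁻¹.
Combining: Bq·Wb = s⁻¹ · (kg·m²·s⁻²·A⁻¹) = kg·m²·s⁻³·A⁻¹.
kg·m²·s⁻³·A⁻¹ is the base-SI form of the volt.

V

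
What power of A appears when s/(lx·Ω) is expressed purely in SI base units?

2

lx = m⁻²·cd.
So lx⁻¹ = m²·cd⁻¹.
Ω = kg·m²·s⁻³·A⁻².
So Ω⁻¹ = kg⁻¹·m⁻²·s³·A².
Combining: s·lx⁻¹·Ω⁻¹ = s · (m²·cd⁻¹) · (kg⁻¹·m⁻²·s³·A²) = kg⁻¹·s⁴·A²·cd⁻¹.
The exponent of A is 2.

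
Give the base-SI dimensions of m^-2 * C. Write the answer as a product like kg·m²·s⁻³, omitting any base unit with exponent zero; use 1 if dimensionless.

m⁻²·s·A

C = A·s = s·A (charge = current × time).
Combining: m⁻²·C = m⁻² · (s·A) = m⁻²·s·A.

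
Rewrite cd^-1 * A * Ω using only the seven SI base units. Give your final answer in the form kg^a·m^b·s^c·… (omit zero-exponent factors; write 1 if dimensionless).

Ω = V/A (resistance = voltage per current),
    = kg·m²·s⁻³·A⁻².
Combining: cd⁻¹·A·Ω = cd⁻¹ · A · (kg·m²·s⁻³·A⁻²) = kg·m²·s⁻³·A⁻¹·cd⁻¹.

kg·m²·s⁻³·A⁻¹·cd⁻¹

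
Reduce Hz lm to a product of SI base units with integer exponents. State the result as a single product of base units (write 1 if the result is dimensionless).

s⁻¹·cd

Hz = 1/s = s⁻¹ (frequency is cycles per second).
lm = cd·sr = cd (luminous flux; sr is dimensionless).
Combining: Hz·lm = s⁻¹ · cd = s⁻¹·cd.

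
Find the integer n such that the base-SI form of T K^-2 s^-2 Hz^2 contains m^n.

0

T = Wb/m² (flux density = flux per area),
    = kg·s⁻²·A⁻¹.
Hz = 1/s = s⁻¹ (frequency is cycles per second).
So Hz² = s⁻².
Combining: T·K⁻²·s⁻²·Hz² = (kg·s⁻²·A⁻¹) · K⁻² · s⁻² · s⁻² = kg·s⁻⁶·A⁻¹·K⁻².
The exponent of m is 0.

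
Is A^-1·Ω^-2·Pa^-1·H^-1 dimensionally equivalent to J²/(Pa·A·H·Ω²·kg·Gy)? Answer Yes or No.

No

Left side:
  Ω = kg·m²·s⁻³·A⁻².
  So Ω⁻² = kg⁻²·m⁻⁴·s⁶·A⁴.
  Pa = kg·m⁻¹·s⁻².
  So Pa⁻¹ = kg⁻¹·m·s².
  H = kg·m²·s⁻²·A⁻².
  So H⁻¹ = kg⁻¹·m⁻²·s²·A².
  Combining: A⁻¹·Ω⁻²·Pa⁻¹·H⁻¹ = A⁻¹ · (kg⁻²·m⁻⁴·s⁶·A⁴) · (kg⁻¹·m·s²) · (kg⁻¹·m⁻²·s²·A²) = kg⁻⁴·m⁻⁵·s¹⁰·A⁵.
Right side:
  Pa = N/m² (pressure = force per area),
      = kg·m⁻¹·s⁻².
  So Pa⁻¹ = kg⁻¹·m·s².
  H = Wb/A (inductance = flux per current),
      = kg·m²·s⁻²·A⁻².
  So H⁻¹ = kg⁻¹·m⁻²·s²·A².
  J = N·m (work = force × distance),
      = kg·m²·s⁻².
  So J² = kg²·m⁴·s⁻⁴.
  Ω = V/A (resistance = voltage per current),
      = kg·m²·s⁻³·A⁻².
  So Ω⁻² = kg⁻²·m⁻⁴·s⁶·A⁴.
  Gy = J/kg (absorbed dose = energy per mass),
      = m²·s⁻².
  So Gy⁻¹ = m⁻²·s².
  Combining: Pa⁻¹·A⁻¹·H⁻¹·J²·Ω⁻²·kg⁻¹·Gy⁻¹ = (kg⁻¹·m·s²) · A⁻¹ · (kg⁻¹·m⁻²·s²·A²) · (kg²·m⁴·s⁻⁴) · (kg⁻²·m⁻⁴·s⁶·A⁴) · kg⁻¹ · (m⁻²·s²) = kg⁻³·m⁻³·s⁸·A⁵.
Left is kg⁻⁴·m⁻⁵·s¹⁰·A⁵; right is kg⁻³·m⁻³·s⁸·A⁵ — different.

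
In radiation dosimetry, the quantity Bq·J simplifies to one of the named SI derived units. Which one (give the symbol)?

W

Bq = s⁻¹.
J = kg·m²·s⁻².
Combining: Bq·J = s⁻¹ · (kg·m²·s⁻²) = kg·m²·s⁻³.
kg·m²·s⁻³ is the base-SI form of the watt.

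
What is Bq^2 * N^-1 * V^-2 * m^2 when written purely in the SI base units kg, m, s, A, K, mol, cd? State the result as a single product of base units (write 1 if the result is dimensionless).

Bq = 1/s = s⁻¹ (activity is decays per second).
So Bq² = s⁻².
N = kg·m/s² = kg·m·s⁻² (force = mass × acceleration).
So N⁻¹ = kg⁻¹·m⁻¹·s².
V = W/A (potential = power per current),
    = kg·m²·s⁻³·A⁻¹.
So V⁻² = kg⁻²·m⁻⁴·s⁶·A².
Combining: Bq²·N⁻¹·V⁻²·m² = s⁻² · (kg⁻¹·m⁻¹·s²) · (kg⁻²·m⁻⁴·s⁶·A²) · m² = kg⁻³·m⁻³·s⁶·A².

kg⁻³·m⁻³·s⁶·A²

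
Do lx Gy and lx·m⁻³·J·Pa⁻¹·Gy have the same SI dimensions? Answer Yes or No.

Left side:
  lx = lm/m² (illuminance = luminous flux per area),
      = m⁻²·cd.
  Gy = J/kg (absorbed dose = energy per mass),
      = m²·s⁻².
  Combining: lx·Gy = (m⁻²·cd) · (m²·s⁻²) = s⁻²·cd.
Right side:
  lx = lm/m² (illuminance = luminous flux per area),
      = m⁻²·cd.
  J = N·m (work = force × distance),
      = kg·m²·s⁻².
  Pa = N/m² (pressure = force per area),
      = kg·m⁻¹·s⁻².
  So Pa⁻¹ = kg⁻¹·m·s².
  Gy = J/kg (absorbed dose = energy per mass),
      = m²·s⁻².
  Combining: lx·m⁻³·J·Pa⁻¹·Gy = (m⁻²·cd) · m⁻³ · (kg·m²·s⁻²) · (kg⁻¹·m·s²) · (m²·s⁻²) = s⁻²·cd.
Both reduce to s⁻²·cd.

Yes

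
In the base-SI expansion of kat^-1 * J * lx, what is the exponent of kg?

1

kat = mol/s = s⁻¹·mol (catalytic activity).
So kat⁻¹ = s·mol⁻¹.
J = N·m (work = force × distance),
    = kg·m²·s⁻².
lx = lm/m² (illuminance = luminous flux per area),
    = m⁻²·cd.
Combining: kat⁻¹·J·lx = (s·mol⁻¹) · (kg·m²·s⁻²) · (m⁻²·cd) = kg·s⁻¹·mol⁻¹·cd.
The exponent of kg is 1.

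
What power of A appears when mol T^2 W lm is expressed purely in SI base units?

-2

T = kg·s⁻²·A⁻¹.
So T² = kg²·s⁻⁴·A⁻².
W = kg·m²·s⁻³.
lm = cd.
Combining: mol·T²·W·lm = mol · (kg²·s⁻⁴·A⁻²) · (kg·m²·s⁻³) · cd = kg³·m²·s⁻⁷·A⁻²·mol·cd.
The exponent of A is -2.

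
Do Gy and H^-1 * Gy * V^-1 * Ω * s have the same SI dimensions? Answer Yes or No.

No

Left side:
  Gy = J/kg (absorbed dose = energy per mass),
      = m²·s⁻².
Right side:
  H = kg·m²·s⁻²·A⁻².
  So H⁻¹ = kg⁻¹·m⁻²·s²·A².
  Gy = m²·s⁻².
  V = kg·m²·s⁻³·A⁻¹.
  So V⁻¹ = kg⁻¹·m⁻²·s³·A.
  Ω = kg·m²·s⁻³·A⁻².
  Combining: H⁻¹·Gy·V⁻¹·Ω·s = (kg⁻¹·m⁻²·s²·A²) · (m²·s⁻²) · (kg⁻¹·m⁻²·s³·A) · (kg·m²·s⁻³·A⁻²) · s = kg⁻¹·s·A.
Left is m²·s⁻²; right is kg⁻¹·s·A — different.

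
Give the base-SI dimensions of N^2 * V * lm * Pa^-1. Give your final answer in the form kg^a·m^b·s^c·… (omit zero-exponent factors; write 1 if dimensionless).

N = kg·m·s⁻².
So N² = kg²·m²·s⁻⁴.
V = kg·m²·s⁻³·A⁻¹.
lm = cd.
Pa = kg·m⁻¹·s⁻².
So Pa⁻¹ = kg⁻¹·m·s².
Combining: N²·V·lm·Pa⁻¹ = (kg²·m²·s⁻⁴) · (kg·m²·s⁻³·A⁻¹) · cd · (kg⁻¹·m·s²) = kg²·m⁵·s⁻⁵·A⁻¹·cd.

kg²·m⁵·s⁻⁵·A⁻¹·cd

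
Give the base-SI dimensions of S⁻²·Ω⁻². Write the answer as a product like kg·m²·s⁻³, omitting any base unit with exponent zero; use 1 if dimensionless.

S = kg⁻¹·m⁻²·s³·A².
So S⁻² = kg²·m⁴·s⁻⁶·A⁻⁴.
Ω = kg·m²·s⁻³·A⁻².
So Ω⁻² = kg⁻²·m⁻⁴·s⁶·A⁴.
Combining: S⁻²·Ω⁻² = (kg²·m⁴·s⁻⁶·A⁻⁴) · (kg⁻²·m⁻⁴·s⁶·A⁴) = 1.

1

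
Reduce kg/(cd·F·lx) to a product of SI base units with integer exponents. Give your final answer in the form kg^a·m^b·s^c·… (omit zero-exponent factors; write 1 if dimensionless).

kg²·m⁴·s⁻⁴·A⁻²·cd⁻²

F = C/V (capacitance = charge per voltage),
    = A·s/(kg·m²·s⁻³·A⁻¹) (substituting C and V),
    = kg⁻¹·m⁻²·s⁴·A².
So F⁻¹ = kg·m²·s⁻⁴·A⁻².
lx = lm/m² (illuminance = luminous flux per area),
    = m⁻²·cd.
So lx⁻¹ = m²·cd⁻¹.
Combining: kg·cd⁻¹·F⁻¹·lx⁻¹ = kg · cd⁻¹ · (kg·m²·s⁻⁴·A⁻²) · (m²·cd⁻¹) = kg²·m⁴·s⁻⁴·A⁻²·cd⁻².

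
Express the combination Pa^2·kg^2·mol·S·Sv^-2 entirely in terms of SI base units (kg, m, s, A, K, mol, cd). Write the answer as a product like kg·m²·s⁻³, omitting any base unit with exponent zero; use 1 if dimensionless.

kg³·m⁻⁸·s³·A²·mol

Pa = N/m² (pressure = force per area),
    = kg·m⁻¹·s⁻².
So Pa² = kg²·m⁻²·s⁻⁴.
S = 1/Ω (conductance is reciprocal resistance),
    = kg⁻¹·m⁻²·s³·A².
Sv = J/kg (equivalent dose = energy per mass),
    = m²·s⁻².
So Sv⁻² = m⁻⁴·s⁴.
Combining: Pa²·kg²·mol·S·Sv⁻² = (kg²·m⁻²·s⁻⁴) · kg² · mol · (kg⁻¹·m⁻²·s³·A²) · (m⁻⁴·s⁴) = kg³·m⁻⁸·s³·A²·mol.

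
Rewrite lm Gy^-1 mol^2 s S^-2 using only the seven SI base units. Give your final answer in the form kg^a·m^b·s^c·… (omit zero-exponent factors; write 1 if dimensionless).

kg²·m²·s⁻³·A⁻⁴·mol²·cd

lm = cd.
Gy = m²·s⁻².
So Gy⁻¹ = m⁻²·s².
S = kg⁻¹·m⁻²·s³·A².
So S⁻² = kg²·m⁴·s⁻⁶·A⁻⁴.
Combining: lm·Gy⁻¹·mol²·s·S⁻² = cd · (m⁻²·s²) · mol² · s · (kg²·m⁴·s⁻⁶·A⁻⁴) = kg²·m²·s⁻³·A⁻⁴·mol²·cd.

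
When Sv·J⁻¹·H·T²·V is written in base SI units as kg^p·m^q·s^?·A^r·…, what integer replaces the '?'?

-9

Sv = m²·s⁻².
J = kg·m²·s⁻².
So J⁻¹ = kg⁻¹·m⁻²·s².
H = kg·m²·s⁻²·A⁻².
T = kg·s⁻²·A⁻¹.
So T² = kg²·s⁻⁴·A⁻².
V = kg·m²·s⁻³·A⁻¹.
Combining: Sv·J⁻¹·H·T²·V = (m²·s⁻²) · (kg⁻¹·m⁻²·s²) · (kg·m²·s⁻²·A⁻²) · (kg²·s⁻⁴·A⁻²) · (kg·m²·s⁻³·A⁻¹) = kg³·m⁴·s⁻⁹·A⁻⁵.
The exponent of s is -9.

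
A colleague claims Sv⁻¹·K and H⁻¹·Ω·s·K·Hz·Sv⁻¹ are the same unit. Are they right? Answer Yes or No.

No

Left side:
  Sv = m²·s⁻².
  So Sv⁻¹ = m⁻²·s².
  Combining: Sv⁻¹·K = (m⁻²·s²) · K = m⁻²·s²·K.
Right side:
  H = Wb/A (inductance = flux per current),
      = kg·m²·s⁻²·A⁻².
  So H⁻¹ = kg⁻¹·m⁻²·s²·A².
  Ω = V/A (resistance = voltage per current),
      = kg·m²·s⁻³·A⁻².
  Hz = 1/s = s⁻¹ (frequency is cycles per second).
  Sv = J/kg (equivalent dose = energy per mass),
      = m²·s⁻².
  So Sv⁻¹ = m⁻²·s².
  Combining: H⁻¹·Ω·s·K·Hz·Sv⁻¹ = (kg⁻¹·m⁻²·s²·A²) · (kg·m²·s⁻³·A⁻²) · s · K · s⁻¹ · (m⁻²·s²) = m⁻²·s·K.
Left is m⁻²·s²·K; right is m⁻²·s·K — different.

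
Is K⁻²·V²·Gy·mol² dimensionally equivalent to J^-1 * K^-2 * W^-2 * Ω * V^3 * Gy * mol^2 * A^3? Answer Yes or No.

No

Left side:
  V = W/A (potential = power per current),
      = kg·m²·s⁻³·A⁻¹.
  So V² = kg²·m⁴·s⁻⁶·A⁻².
  Gy = J/kg (absorbed dose = energy per mass),
      = m²·s⁻².
  Combining: K⁻²·V²·Gy·mol² = K⁻² · (kg²·m⁴·s⁻⁶·A⁻²) · (m²·s⁻²) · mol² = kg²·m⁶·s⁻⁸·A⁻²·K⁻²·mol².
Right side:
  J = N·m (work = force × distance),
      = kg·m²·s⁻².
  So J⁻¹ = kg⁻¹·m⁻²·s².
  W = J/s (power = energy per time),
      = kg·m²·s⁻³.
  So W⁻² = kg⁻²·m⁻⁴·s⁶.
  Ω = V/A (resistance = voltage per current),
      = kg·m²·s⁻³·A⁻².
  V = W/A (potential = power per current),
      = kg·m²·s⁻³·A⁻¹.
  So V³ = kg³·m⁶·s⁻⁹·A⁻³.
  Gy = J/kg (absorbed dose = energy per mass),
      = m²·s⁻².
  Combining: J⁻¹·K⁻²·W⁻²·Ω·V³·Gy·mol²·A³ = (kg⁻¹·m⁻²·s²) · K⁻² · (kg⁻²·m⁻⁴·s⁶) · (kg·m²·s⁻³·A⁻²) · (kg³·m⁶·s⁻⁹·A⁻³) · (m²·s⁻²) · mol² · A³ = kg·m⁴·s⁻⁶·A⁻²·K⁻²·mol².
Left is kg²·m⁶·s⁻⁸·A⁻²·K⁻²·mol²; right is kg·m⁴·s⁻⁶·A⁻²·K⁻²·mol² — different.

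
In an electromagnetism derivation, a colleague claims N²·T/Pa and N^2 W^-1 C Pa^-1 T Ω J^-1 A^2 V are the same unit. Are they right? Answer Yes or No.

Yes

Left side:
  N = kg·m/s² = kg·m·s⁻² (force = mass × acceleration).
  So N² = kg²·m²·s⁻⁴.
  Pa = N/m² (pressure = force per area),
      = kg·m⁻¹·s⁻².
  So Pa⁻¹ = kg⁻¹·m·s².
  T = Wb/m² (flux density = flux per area),
      = kg·s⁻²·A⁻¹.
  Combining: N²·Pa⁻¹·T = (kg²·m²·s⁻⁴) · (kg⁻¹·m·s²) · (kg·s⁻²·A⁻¹) = kg²·m³·s⁻⁴·A⁻¹.
Right side:
  N = kg·m·s⁻².
  So N² = kg²·m²·s⁻⁴.
  W = kg·m²·s⁻³.
  So W⁻¹ = kg⁻¹·m⁻²·s³.
  C = s·A.
  Pa = kg·m⁻¹·s⁻².
  So Pa⁻¹ = kg⁻¹·m·s².
  T = kg·s⁻²·A⁻¹.
  Ω = kg·m²·s⁻³·A⁻².
  J = kg·m²·s⁻².
  So J⁻¹ = kg⁻¹·m⁻²·s².
  V = kg·m²·s⁻³·A⁻¹.
  Combining: N²·W⁻¹·C·Pa⁻¹·T·Ω·J⁻¹·A²·V = (kg²·m²·s⁻⁴) · (kg⁻¹·m⁻²·s³) · (s·A) · (kg⁻¹·m·s²) · (kg·s⁻²·A⁻¹) · (kg·m²·s⁻³·A⁻²) · (kg⁻¹·m⁻²·s²) · A² · (kg·m²·s⁻³·A⁻¹) = kg²·m³·s⁻⁴·A⁻¹.
Both reduce to kg²·m³·s⁻⁴·A⁻¹.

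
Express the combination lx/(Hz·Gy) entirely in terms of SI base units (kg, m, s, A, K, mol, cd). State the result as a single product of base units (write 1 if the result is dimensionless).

lx = lm/m² (illuminance = luminous flux per area),
    = m⁻²·cd.
Hz = 1/s = s⁻¹ (frequency is cycles per second).
So Hz⁻¹ = s.
Gy = J/kg (absorbed dose = energy per mass),
    = m²·s⁻².
So Gy⁻¹ = m⁻²·s².
Combining: lx·Hz⁻¹·Gy⁻¹ = (m⁻²·cd) · s · (m⁻²·s²) = m⁻⁴·s³·cd.

m⁻⁴·s³·cd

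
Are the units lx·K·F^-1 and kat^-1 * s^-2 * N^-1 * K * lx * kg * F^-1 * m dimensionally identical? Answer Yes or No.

No

Left side:
  lx = lm/m² (illuminance = luminous flux per area),
      = m⁻²·cd.
  F = C/V (capacitance = charge per voltage),
      = A·s/(kg·m²·s⁻³·A⁻¹) (substituting C and V),
      = kg⁻¹·m⁻²·s⁴·A².
  So F⁻¹ = kg·m²·s⁻⁴·A⁻².
  Combining: lx·K·F⁻¹ = (m⁻²·cd) · K · (kg·m²·s⁻⁴·A⁻²) = kg·s⁻⁴·A⁻²·K·cd.
Right side:
  kat = s⁻¹·mol.
  So kat⁻¹ = s·mol⁻¹.
  N = kg·m·s⁻².
  So N⁻¹ = kg⁻¹·m⁻¹·s².
  lx = m⁻²·cd.
  F = kg⁻¹·m⁻²·s⁴·A².
  So F⁻¹ = kg·m²·s⁻⁴·A⁻².
  Combining: kat⁻¹·s⁻²·N⁻¹·K·lx·kg·F⁻¹·m = (s·mol⁻¹) · s⁻² · (kg⁻¹·m⁻¹·s²) · K · (m⁻²·cd) · kg · (kg·m²·s⁻⁴·A⁻²) · m = kg·s⁻³·A⁻²·K·mol⁻¹·cd.
Left is kg·s⁻⁴·A⁻²·K·cd; right is kg·s⁻³·A⁻²·K·mol⁻¹·cd — different.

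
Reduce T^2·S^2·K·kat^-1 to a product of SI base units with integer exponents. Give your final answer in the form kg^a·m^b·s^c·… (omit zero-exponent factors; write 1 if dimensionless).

T = Wb/m² (flux density = flux per area),
    = kg·s⁻²·A⁻¹.
So T² = kg²·s⁻⁴·A⁻².
S = 1/Ω (conductance is reciprocal resistance),
    = kg⁻¹·m⁻²·s³·A².
So S² = kg⁻²·m⁻⁴·s⁶·A⁴.
kat = mol/s = s⁻¹·mol (catalytic activity).
So kat⁻¹ = s·mol⁻¹.
Combining: T²·S²·K·kat⁻¹ = (kg²·s⁻⁴·A⁻²) · (kg⁻²·m⁻⁴·s⁶·A⁴) · K · (s·mol⁻¹) = m⁻⁴·s³·A²·K·mol⁻¹.

m⁻⁴·s³·A²·K·mol⁻¹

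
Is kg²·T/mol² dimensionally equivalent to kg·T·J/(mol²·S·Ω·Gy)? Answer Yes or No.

Left side:
  T = kg·s⁻²·A⁻¹.
  Combining: kg²·T·mol⁻² = kg² · (kg·s⁻²·A⁻¹) · mol⁻² = kg³·s⁻²·A⁻¹·mol⁻².
Right side:
  S = 1/Ω (conductance is reciprocal resistance),
      = kg⁻¹·m⁻²·s³·A².
  So S⁻¹ = kg·m²·s⁻³·A⁻².
  Ω = V/A (resistance = voltage per current),
      = kg·m²·s⁻³·A⁻².
  So Ω⁻¹ = kg⁻¹·m⁻²·s³·A².
  T = Wb/m² (flux density = flux per area),
      = kg·s⁻²·A⁻¹.
  Gy = J/kg (absorbed dose = energy per mass),
      = m²·s⁻².
  So Gy⁻¹ = m⁻²·s².
  J = N·m (work = force × distance),
      = kg·m²·s⁻².
  Combining: mol⁻²·S⁻¹·Ω⁻¹·kg·T·Gy⁻¹·J = mol⁻² · (kg·m²·s⁻³·A⁻²) · (kg⁻¹·m⁻²·s³·A²) · kg · (kg·s⁻²·A⁻¹) · (m⁻²·s²) · (kg·m²·s⁻²) = kg³·s⁻²·A⁻¹·mol⁻².
Both reduce to kg³·s⁻²·A⁻¹·mol⁻².

Yes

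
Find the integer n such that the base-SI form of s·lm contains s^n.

lm = cd·sr = cd (luminous flux; sr is dimensionless).
Combining: s·lm = s · cd = s·cd.
The exponent of s is 1.

1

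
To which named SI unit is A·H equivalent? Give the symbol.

H = Wb/A (inductance = flux per current),
    = kg·m²·s⁻²·A⁻².
Combining: A·H = A · (kg·m²·s⁻²·A⁻²) = kg·m²·s⁻²·A⁻¹.
kg·m²·s⁻²·A⁻¹ is the base-SI form of the weber.

Wb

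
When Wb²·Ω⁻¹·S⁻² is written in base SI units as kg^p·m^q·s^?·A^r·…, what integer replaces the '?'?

Wb = V·s (flux: a volt is a weber per second),
    = kg·m²·s⁻²·A⁻¹.
So Wb² = kg²·m⁴·s⁻⁴·A⁻².
Ω = V/A (resistance = voltage per current),
    = kg·m²·s⁻³·A⁻².
So Ω⁻¹ = kg⁻¹·m⁻²·s³·A².
S = 1/Ω (conductance is reciprocal resistance),
    = kg⁻¹·m⁻²·s³·A².
So S⁻² = kg²·m⁴·s⁻⁶·A⁻⁴.
Combining: Wb²·Ω⁻¹·S⁻² = (kg²·m⁴·s⁻⁴·A⁻²) · (kg⁻¹·m⁻²·s³·A²) · (kg²·m⁴·s⁻⁶·A⁻⁴) = kg³·m⁶·s⁻⁷·A⁻⁴.
The exponent of s is -7.

-7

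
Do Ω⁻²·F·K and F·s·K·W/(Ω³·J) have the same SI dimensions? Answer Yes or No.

No

Left side:
  Ω = V/A (resistance = voltage per current),
      = kg·m²·s⁻³·A⁻².
  So Ω⁻² = kg⁻²·m⁻⁴·s⁶·A⁴.
  F = C/V (capacitance = charge per voltage),
      = A·s/(kg·m²·s⁻³·A⁻¹) (substituting C and V),
      = kg⁻¹·m⁻²·s⁴·A².
  Combining: Ω⁻²·F·K = (kg⁻²·m⁻⁴·s⁶·A⁴) · (kg⁻¹·m⁻²·s⁴·A²) · K = kg⁻³·m⁻⁶·s¹⁰·A⁶·K.
Right side:
  F = C/V (capacitance = charge per voltage),
      = A·s/(kg·m²·s⁻³·A⁻¹) (substituting C and V),
      = kg⁻¹·m⁻²·s⁴·A².
  Ω = V/A (resistance = voltage per current),
      = kg·m²·s⁻³·A⁻².
  So Ω⁻³ = kg⁻³·m⁻⁶·s⁹·A⁶.
  J = N·m (work = force × distance),
      = kg·m²·s⁻².
  So J⁻¹ = kg⁻¹·m⁻²·s².
  W = J/s (power = energy per time),
      = kg·m²·s⁻³.
  Combining: F·s·Ω⁻³·J⁻¹·K·W = (kg⁻¹·m⁻²·s⁴·A²) · s · (kg⁻³·m⁻⁶·s⁹·A⁶) · (kg⁻¹·m⁻²·s²) · K · (kg·m²·s⁻³) = kg⁻⁴·m⁻⁸·s¹³·A⁸·K.
Left is kg⁻³·m⁻⁶·s¹⁰·A⁶·K; right is kg⁻⁴·m⁻⁸·s¹³·A⁸·K — different.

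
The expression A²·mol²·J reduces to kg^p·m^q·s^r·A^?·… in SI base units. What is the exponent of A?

2

J = N·m (work = force × distance),
    = kg·m²·s⁻².
Combining: A²·mol²·J = A² · mol² · (kg·m²·s⁻²) = kg·m²·s⁻²·A²·mol².
The exponent of A is 2.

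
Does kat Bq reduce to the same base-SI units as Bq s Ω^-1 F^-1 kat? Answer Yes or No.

Yes

Left side:
  kat = s⁻¹·mol.
  Bq = s⁻¹.
  Combining: kat·Bq = (s⁻¹·mol) · s⁻¹ = s⁻²·mol.
Right side:
  Bq = s⁻¹.
  Ω = kg·m²·s⁻³·A⁻².
  So Ω⁻¹ = kg⁻¹·m⁻²·s³·A².
  F = kg⁻¹·m⁻²·s⁴·A².
  So F⁻¹ = kg·m²·s⁻⁴·A⁻².
  kat = s⁻¹·mol.
  Combining: Bq·s·Ω⁻¹·F⁻¹·kat = s⁻¹ · s · (kg⁻¹·m⁻²·s³·A²) · (kg·m²·s⁻⁴·A⁻²) · (s⁻¹·mol) = s⁻²·mol.
Both reduce to s⁻²·mol.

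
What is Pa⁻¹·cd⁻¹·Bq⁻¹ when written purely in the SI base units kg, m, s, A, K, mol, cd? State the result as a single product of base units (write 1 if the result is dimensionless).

kg⁻¹·m·s³·cd⁻¹

Pa = kg·m⁻¹·s⁻².
So Pa⁻¹ = kg⁻¹·m·s².
Bq = s⁻¹.
So Bq⁻¹ = s.
Combining: Pa⁻¹·cd⁻¹·Bq⁻¹ = (kg⁻¹·m·s²) · cd⁻¹ · s = kg⁻¹·m·s³·cd⁻¹.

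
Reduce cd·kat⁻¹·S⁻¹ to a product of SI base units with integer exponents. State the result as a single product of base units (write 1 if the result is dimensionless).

kat = mol/s = s⁻¹·mol (catalytic activity).
So kat⁻¹ = s·mol⁻¹.
S = 1/Ω (conductance is reciprocal resistance),
    = kg⁻¹·m⁻²·s³·A².
So S⁻¹ = kg·m²·s⁻³·A⁻².
Combining: cd·kat⁻¹·S⁻¹ = cd · (s·mol⁻¹) · (kg·m²·s⁻³·A⁻²) = kg·m²·s⁻²·A⁻²·mol⁻¹·cd.

kg·m²·s⁻²·A⁻²·mol⁻¹·cd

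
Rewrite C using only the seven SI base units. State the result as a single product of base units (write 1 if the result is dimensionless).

C = A·s = s·A (charge = current × time).

s·A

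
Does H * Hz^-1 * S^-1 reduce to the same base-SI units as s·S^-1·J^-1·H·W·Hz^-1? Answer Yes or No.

Yes

Left side:
  H = kg·m²·s⁻²·A⁻².
  Hz = s⁻¹.
  So Hz⁻¹ = s.
  S = kg⁻¹·m⁻²·s³·A².
  So S⁻¹ = kg·m²·s⁻³·A⁻².
  Combining: H·Hz⁻¹·S⁻¹ = (kg·m²·s⁻²·A⁻²) · s · (kg·m²·s⁻³·A⁻²) = kg²·m⁴·s⁻⁴·A⁻⁴.
Right side:
  S = 1/Ω (conductance is reciprocal resistance),
      = kg⁻¹·m⁻²·s³·A².
  So S⁻¹ = kg·m²·s⁻³·A⁻².
  J = N·m (work = force × distance),
      = kg·m²·s⁻².
  So J⁻¹ = kg⁻¹·m⁻²·s².
  H = Wb/A (inductance = flux per current),
      = kg·m²·s⁻²·A⁻².
  W = J/s (power = energy per time),
      = kg·m²·s⁻³.
  Hz = 1/s = s⁻¹ (frequency is cycles per second).
  So Hz⁻¹ = s.
  Combining: s·S⁻¹·J⁻¹·H·W·Hz⁻¹ = s · (kg·m²·s⁻³·A⁻²) · (kg⁻¹·m⁻²·s²) · (kg·m²·s⁻²·A⁻²) · (kg·m²·s⁻³) · s = kg²·m⁴·s⁻⁴·A⁻⁴.
Both reduce to kg²·m⁴·s⁻⁴·A⁻⁴.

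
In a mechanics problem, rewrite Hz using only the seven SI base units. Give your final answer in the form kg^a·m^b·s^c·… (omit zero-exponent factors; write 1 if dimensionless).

s⁻¹

Hz = s⁻¹.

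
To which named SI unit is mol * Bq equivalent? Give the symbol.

Bq = s⁻¹.
Combining: mol·Bq = mol · s⁻¹ = s⁻¹·mol.
s⁻¹·mol is the base-SI form of the katal.

kat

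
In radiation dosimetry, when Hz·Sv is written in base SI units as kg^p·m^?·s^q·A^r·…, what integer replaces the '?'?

2

Hz = 1/s = s⁻¹ (frequency is cycles per second).
Sv = J/kg (equivalent dose = energy per mass),
    = m²·s⁻².
Combining: Hz·Sv = s⁻¹ · (m²·s⁻²) = m²·s⁻³.
The exponent of m is 2.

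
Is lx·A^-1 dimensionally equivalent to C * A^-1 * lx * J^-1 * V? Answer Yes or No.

Left side:
  lx = lm/m² (illuminance = luminous flux per area),
      = m⁻²·cd.
  Combining: lx·A⁻¹ = (m⁻²·cd) · A⁻¹ = m⁻²·A⁻¹·cd.
Right side:
  C = A·s = s·A (charge = current × time).
  lx = lm/m² (illuminance = luminous flux per area),
      = m⁻²·cd.
  J = N·m (work = force × distance),
      = kg·m²·s⁻².
  So J⁻¹ = kg⁻¹·m⁻²·s².
  V = W/A (potential = power per current),
      = kg·m²·s⁻³·A⁻¹.
  Combining: C·A⁻¹·lx·J⁻¹·V = (s·A) · A⁻¹ · (m⁻²·cd) · (kg⁻¹·m⁻²·s²) · (kg·m²·s⁻³·A⁻¹) = m⁻²·A⁻¹·cd.
Both reduce to m⁻²·A⁻¹·cd.

Yes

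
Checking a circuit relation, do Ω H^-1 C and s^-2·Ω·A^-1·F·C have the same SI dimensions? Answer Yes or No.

No

Left side:
  Ω = V/A (resistance = voltage per current),
      = kg·m²·s⁻³·A⁻².
  H = Wb/A (inductance = flux per current),
      = kg·m²·s⁻²·A⁻².
  So H⁻¹ = kg⁻¹·m⁻²·s²·A².
  C = A·s = s·A (charge = current × time).
  Combining: Ω·H⁻¹·C = (kg·m²·s⁻³·A⁻²) · (kg⁻¹·m⁻²·s²·A²) · (s·A) = A.
Right side:
  Ω = V/A (resistance = voltage per current),
      = kg·m²·s⁻³·A⁻².
  F = C/V (capacitance = charge per voltage),
      = A·s/(kg·m²·s⁻³·A⁻¹) (substituting C and V),
      = kg⁻¹·m⁻²·s⁴·A².
  C = A·s = s·A (charge = current × time).
  Combining: s⁻²·Ω·A⁻¹·F·C = s⁻² · (kg·m²·s⁻³·A⁻²) · A⁻¹ · (kg⁻¹·m⁻²·s⁴·A²) · (s·A) = 1.
Left is A; right is 1 — different.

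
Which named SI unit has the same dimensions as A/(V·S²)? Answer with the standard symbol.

V = W/A (potential = power per current),
    = kg·m²·s⁻³·A⁻¹.
So V⁻¹ = kg⁻¹·m⁻²·s³·A.
S = 1/Ω (conductance is reciprocal resistance),
    = kg⁻¹·m⁻²·s³·A².
So S⁻² = kg²·m⁴·s⁻⁶·A⁻⁴.
Combining: A·V⁻¹·S⁻² = A · (kg⁻¹·m⁻²·s³·A) · (kg²·m⁴·s⁻⁶·A⁻⁴) = kg·m²·s⁻³·A⁻².
kg·m²·s⁻³·A⁻² is the base-SI form of the ohm.

Ω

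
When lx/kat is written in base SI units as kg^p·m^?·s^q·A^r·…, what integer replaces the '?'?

lx = lm/m² (illuminance = luminous flux per area),
    = m⁻²·cd.
kat = mol/s = s⁻¹·mol (catalytic activity).
So kat⁻¹ = s·mol⁻¹.
Combining: lx·kat⁻¹ = (m⁻²·cd) · (s·mol⁻¹) = m⁻²·s·mol⁻¹·cd.
The exponent of m is -2.

-2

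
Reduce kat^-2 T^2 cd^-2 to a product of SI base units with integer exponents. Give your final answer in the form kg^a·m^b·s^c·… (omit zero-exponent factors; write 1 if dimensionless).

kg²·s⁻²·A⁻²·mol⁻²·cd⁻²

kat = s⁻¹·mol.
So kat⁻² = s²·mol⁻².
T = kg·s⁻²·A⁻¹.
So T² = kg²·s⁻⁴·A⁻².
Combining: kat⁻²·T²·cd⁻² = (s²·mol⁻²) · (kg²·s⁻⁴·A⁻²) · cd⁻² = kg²·s⁻²·A⁻²·mol⁻²·cd⁻².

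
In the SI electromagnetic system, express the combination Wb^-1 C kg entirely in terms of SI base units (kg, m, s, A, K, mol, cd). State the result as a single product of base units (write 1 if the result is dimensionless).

Wb = V·s (flux: a volt is a weber per second),
    = kg·m²·s⁻²·A⁻¹.
So Wb⁻¹ = kg⁻¹·m⁻²·s²·A.
C = A·s = s·A (charge = current × time).
Combining: Wb⁻¹·C·kg = (kg⁻¹·m⁻²·s²·A) · (s·A) · kg = m⁻²·s³·A².

m⁻²·s³·A²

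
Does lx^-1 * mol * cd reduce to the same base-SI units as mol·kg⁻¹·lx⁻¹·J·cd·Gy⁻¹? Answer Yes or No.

Left side:
  lx = lm/m² (illuminance = luminous flux per area),
      = m⁻²·cd.
  So lx⁻¹ = m²·cd⁻¹.
  Combining: lx⁻¹·mol·cd = (m²·cd⁻¹) · mol · cd = m²·mol.
Right side:
  lx = m⁻²·cd.
  So lx⁻¹ = m²·cd⁻¹.
  J = kg·m²·s⁻².
  Gy = m²·s⁻².
  So Gy⁻¹ = m⁻²·s².
  Combining: mol·kg⁻¹·lx⁻¹·J·cd·Gy⁻¹ = mol · kg⁻¹ · (m²·cd⁻¹) · (kg·m²·s⁻²) · cd · (m⁻²·s²) = m²·mol.
Both reduce to m²·mol.

Yes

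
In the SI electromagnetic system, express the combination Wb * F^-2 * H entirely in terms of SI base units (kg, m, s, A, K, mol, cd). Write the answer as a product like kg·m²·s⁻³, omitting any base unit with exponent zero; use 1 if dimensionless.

kg⁴·m⁸·s⁻¹²·A⁻⁷

Wb = V·s (flux: a volt is a weber per second),
    = kg·m²·s⁻²·A⁻¹.
F = C/V (capacitance = charge per voltage),
    = A·s/(kg·m²·s⁻³·A⁻¹) (substituting C and V),
    = kg⁻¹·m⁻²·s⁴·A².
So F⁻² = kg²·m⁴·s⁻⁸·A⁻⁴.
H = Wb/A (inductance = flux per current),
    = kg·m²·s⁻²·A⁻².
Combining: Wb·F⁻²·H = (kg·m²·s⁻²·A⁻¹) · (kg²·m⁴·s⁻⁸·A⁻⁴) · (kg·m²·s⁻²·A⁻²) = kg⁴·m⁸·s⁻¹²·A⁻⁷.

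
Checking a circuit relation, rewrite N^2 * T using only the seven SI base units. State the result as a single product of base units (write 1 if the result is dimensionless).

N = kg·m/s² = kg·m·s⁻² (force = mass × acceleration).
So N² = kg²·m²·s⁻⁴.
T = Wb/m² (flux density = flux per area),
    = kg·s⁻²·A⁻¹.
Combining: N²·T = (kg²·m²·s⁻⁴) · (kg·s⁻²·A⁻¹) = kg³·m²·s⁻⁶·A⁻¹.

kg³·m²·s⁻⁶·A⁻¹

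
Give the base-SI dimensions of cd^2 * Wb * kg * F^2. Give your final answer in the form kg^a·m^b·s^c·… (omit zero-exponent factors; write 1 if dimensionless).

m⁻²·s⁶·A³·cd²

Wb = V·s (flux: a volt is a weber per second),
    = kg·m²·s⁻²·A⁻¹.
F = C/V (capacitance = charge per voltage),
    = A·s/(kg·m²·s⁻³·A⁻¹) (substituting C and V),
    = kg⁻¹·m⁻²·s⁴·A².
So F² = kg⁻²·m⁻⁴·s⁸·A⁴.
Combining: cd²·Wb·kg·F² = cd² · (kg·m²·s⁻²·A⁻¹) · kg · (kg⁻²·m⁻⁴·s⁸·A⁴) = m⁻²·s⁶·A³·cd².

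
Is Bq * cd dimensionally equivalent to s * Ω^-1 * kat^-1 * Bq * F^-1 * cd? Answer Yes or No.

Left side:
  Bq = s⁻¹.
  Combining: Bq·cd = s⁻¹ · cd = s⁻¹·cd.
Right side:
  Ω = kg·m²·s⁻³·A⁻².
  So Ω⁻¹ = kg⁻¹·m⁻²·s³·A².
  kat = s⁻¹·mol.
  So kat⁻¹ = s·mol⁻¹.
  Bq = s⁻¹.
  F = kg⁻¹·m⁻²·s⁴·A².
  So F⁻¹ = kg·m²·s⁻⁴·A⁻².
  Combining: s·Ω⁻¹·kat⁻¹·Bq·F⁻¹·cd = s · (kg⁻¹·m⁻²·s³·A²) · (s·mol⁻¹) · s⁻¹ · (kg·m²·s⁻⁴·A⁻²) · cd = mol⁻¹·cd.
Left is s⁻¹·cd; right is mol⁻¹·cd — different.

No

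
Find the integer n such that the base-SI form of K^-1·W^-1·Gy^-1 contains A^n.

0

W = kg·m²·s⁻³.
So W⁻¹ = kg⁻¹·m⁻²·s³.
Gy = m²·s⁻².
So Gy⁻¹ = m⁻²·s².
Combining: K⁻¹·W⁻¹·Gy⁻¹ = K⁻¹ · (kg⁻¹·m⁻²·s³) · (m⁻²·s²) = kg⁻¹·m⁻⁴·s⁵·K⁻¹.
The exponent of A is 0.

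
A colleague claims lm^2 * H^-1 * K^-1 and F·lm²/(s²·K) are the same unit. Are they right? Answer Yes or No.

Yes

Left side:
  lm = cd.
  So lm² = cd².
  H = kg·m²·s⁻²·A⁻².
  So H⁻¹ = kg⁻¹·m⁻²·s²·A².
  Combining: lm²·H⁻¹·K⁻¹ = cd² · (kg⁻¹·m⁻²·s²·A²) · K⁻¹ = kg⁻¹·m⁻²·s²·A²·K⁻¹·cd².
Right side:
  F = C/V (capacitance = charge per voltage),
      = A·s/(kg·m²·s⁻³·A⁻¹) (substituting C and V),
      = kg⁻¹·m⁻²·s⁴·A².
  lm = cd·sr = cd (luminous flux; sr is dimensionless).
  So lm² = cd².
  Combining: F·s⁻²·K⁻¹·lm² = (kg⁻¹·m⁻²·s⁴·A²) · s⁻² · K⁻¹ · cd² = kg⁻¹·m⁻²·s²·A²·K⁻¹·cd².
Both reduce to kg⁻¹·m⁻²·s²·A²·K⁻¹·cd².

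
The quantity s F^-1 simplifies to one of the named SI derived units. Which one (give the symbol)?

F = kg⁻¹·m⁻²·s⁴·A².
So F⁻¹ = kg·m²·s⁻⁴·A⁻².
Combining: s·F⁻¹ = s · (kg·m²·s⁻⁴·A⁻²) = kg·m²·s⁻³·A⁻².
kg·m²·s⁻³·A⁻² is the base-SI form of the ohm.

Ω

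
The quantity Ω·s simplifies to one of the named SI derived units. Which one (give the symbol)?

H

Ω = V/A (resistance = voltage per current),
    = kg·m²·s⁻³·A⁻².
Combining: Ω·s = (kg·m²·s⁻³·A⁻²) · s = kg·m²·s⁻²·A⁻².
kg·m²·s⁻²·A⁻² is the base-SI form of the henry.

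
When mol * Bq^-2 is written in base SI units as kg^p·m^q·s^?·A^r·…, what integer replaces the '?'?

Bq = 1/s = s⁻¹ (activity is decays per second).
So Bq⁻² = s².
Combining: mol·Bq⁻² = mol · s² = s²·mol.
The exponent of s is 2.

2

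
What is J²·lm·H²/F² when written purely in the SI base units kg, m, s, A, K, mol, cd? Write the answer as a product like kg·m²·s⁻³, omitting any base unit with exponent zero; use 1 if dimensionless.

F = C/V (capacitance = charge per voltage),
    = A·s/(kg·m²·s⁻³·A⁻¹) (substituting C and V),
    = kg⁻¹·m⁻²·s⁴·A².
So F⁻² = kg²·m⁴·s⁻⁸·A⁻⁴.
J = N·m (work = force × distance),
    = kg·m²·s⁻².
So J² = kg²·m⁴·s⁻⁴.
lm = cd·sr = cd (luminous flux; sr is dimensionless).
H = Wb/A (inductance = flux per current),
    = kg·m²·s⁻²·A⁻².
So H² = kg²·m⁴·s⁻⁴·A⁻⁴.
Combining: F⁻²·J²·lm·H² = (kg²·m⁴·s⁻⁸·A⁻⁴) · (kg²·m⁴·s⁻⁴) · cd · (kg²·m⁴·s⁻⁴·A⁻⁴) = kg⁶·m¹²·s⁻¹⁶·A⁻⁸·cd.

kg⁶·m¹²·s⁻¹⁶·A⁻⁸·cd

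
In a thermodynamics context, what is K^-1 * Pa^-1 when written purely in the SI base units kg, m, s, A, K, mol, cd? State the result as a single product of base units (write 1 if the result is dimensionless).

kg⁻¹·m·s²·K⁻¹

Pa = N/m² (pressure = force per area),
    = kg·m⁻¹·s⁻².
So Pa⁻¹ = kg⁻¹·m·s².
Combining: K⁻¹·Pa⁻¹ = K⁻¹ · (kg⁻¹·m·s²) = kg⁻¹·m·s²·K⁻¹.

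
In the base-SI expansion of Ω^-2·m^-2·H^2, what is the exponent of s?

Ω = V/A (resistance = voltage per current),
    = kg·m²·s⁻³·A⁻².
So Ω⁻² = kg⁻²·m⁻⁴·s⁶·A⁴.
H = Wb/A (inductance = flux per current),
    = kg·m²·s⁻²·A⁻².
So H² = kg²·m⁴·s⁻⁴·A⁻⁴.
Combining: Ω⁻²·m⁻²·H² = (kg⁻²·m⁻⁴·s⁶·A⁴) · m⁻² · (kg²·m⁴·s⁻⁴·A⁻⁴) = m⁻²·s².
The exponent of s is 2.

2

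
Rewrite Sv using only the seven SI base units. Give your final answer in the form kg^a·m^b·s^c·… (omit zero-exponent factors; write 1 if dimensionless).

m²·s⁻²

Sv = J/kg (equivalent dose = energy per mass),
    = m²·s⁻².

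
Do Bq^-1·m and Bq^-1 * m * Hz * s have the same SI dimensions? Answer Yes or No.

Yes

Left side:
  Bq = 1/s = s⁻¹ (activity is decays per second).
  So Bq⁻¹ = s.
  Combining: Bq⁻¹·m = s · m = m·s.
Right side:
  Bq = s⁻¹.
  So Bq⁻¹ = s.
  Hz = s⁻¹.
  Combining: Bq⁻¹·m·Hz·s = s · m · s⁻¹ · s = m·s.
Both reduce to m·s.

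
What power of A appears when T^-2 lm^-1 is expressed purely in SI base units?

2

T = Wb/m² (flux density = flux per area),
    = kg·s⁻²·A⁻¹.
So T⁻² = kg⁻²·s⁴·A².
lm = cd·sr = cd (luminous flux; sr is dimensionless).
So lm⁻¹ = cd⁻¹.
Combining: T⁻²·lm⁻¹ = (kg⁻²·s⁴·A²) · cd⁻¹ = kg⁻²·s⁴·A²·cd⁻¹.
The exponent of A is 2.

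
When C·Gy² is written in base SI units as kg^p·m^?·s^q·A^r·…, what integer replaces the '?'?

4

C = s·A.
Gy = m²·s⁻².
So Gy² = m⁴·s⁻⁴.
Combining: C·Gy² = (s·A) · (m⁴·s⁻⁴) = m⁴·s⁻³·A.
The exponent of m is 4.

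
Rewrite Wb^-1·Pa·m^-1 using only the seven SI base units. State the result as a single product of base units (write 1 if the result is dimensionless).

m⁻⁴·A

Wb = V·s (flux: a volt is a weber per second),
    = kg·m²·s⁻²·A⁻¹.
So Wb⁻¹ = kg⁻¹·m⁻²·s²·A.
Pa = N/m² (pressure = force per area),
    = kg·m⁻¹·s⁻².
Combining: Wb⁻¹·Pa·m⁻¹ = (kg⁻¹·m⁻²·s²·A) · (kg·m⁻¹·s⁻²) · m⁻¹ = m⁻⁴·A.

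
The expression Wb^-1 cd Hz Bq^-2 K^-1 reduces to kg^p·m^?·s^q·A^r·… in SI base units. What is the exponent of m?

-2

Wb = V·s (flux: a volt is a weber per second),
    = kg·m²·s⁻²·A⁻¹.
So Wb⁻¹ = kg⁻¹·m⁻²·s²·A.
Hz = 1/s = s⁻¹ (frequency is cycles per second).
Bq = 1/s = s⁻¹ (activity is decays per second).
So Bq⁻² = s².
Combining: Wb⁻¹·cd·Hz·Bq⁻²·K⁻¹ = (kg⁻¹·m⁻²·s²·A) · cd · s⁻¹ · s² · K⁻¹ = kg⁻¹·m⁻²·s³·A·K⁻¹·cd.
The exponent of m is -2.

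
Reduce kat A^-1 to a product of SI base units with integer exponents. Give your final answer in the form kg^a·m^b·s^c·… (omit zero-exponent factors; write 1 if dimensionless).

s⁻¹·A⁻¹·mol

kat = s⁻¹·mol.
Combining: kat·A⁻¹ = (s⁻¹·mol) · A⁻¹ = s⁻¹·A⁻¹·mol.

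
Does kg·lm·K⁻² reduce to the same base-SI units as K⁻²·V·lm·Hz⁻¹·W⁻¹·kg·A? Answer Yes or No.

No

Left side:
  lm = cd·sr = cd (luminous flux; sr is dimensionless).
  Combining: kg·lm·K⁻² = kg · cd · K⁻² = kg·K⁻²·cd.
Right side:
  V = kg·m²·s⁻³·A⁻¹.
  lm = cd.
  Hz = s⁻¹.
  So Hz⁻¹ = s.
  W = kg·m²·s⁻³.
  So W⁻¹ = kg⁻¹·m⁻²·s³.
  Combining: K⁻²·V·lm·Hz⁻¹·W⁻¹·kg·A = K⁻² · (kg·m²·s⁻³·A⁻¹) · cd · s · (kg⁻¹·m⁻²·s³) · kg · A = kg·s·K⁻²·cd.
Left is kg·K⁻²·cd; right is kg·s·K⁻²·cd — different.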